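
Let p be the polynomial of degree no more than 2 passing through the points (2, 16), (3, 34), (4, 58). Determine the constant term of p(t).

-2

Write p(t) = at^2 + bt + c. Substituting each data point gives a linear system:
  4a + 2b + c = 16
  9a + 3b + c = 34
  16a + 4b + c = 58
Solving the system yields a = 3, b = 3, c = -2.
So p(t) = 3t^2 + 3t - 2.
The constant term is -2.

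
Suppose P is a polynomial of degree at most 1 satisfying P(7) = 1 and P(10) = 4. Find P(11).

5

Write P(n) = an + b. Substituting each data point gives a linear system:
  7a + b = 1
  10a + b = 4
Solving the system yields a = 1, b = -6.
So P(n) = n - 6.
Then P(11) = 5.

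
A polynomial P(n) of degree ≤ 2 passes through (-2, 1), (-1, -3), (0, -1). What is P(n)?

Write P(n) = an^2 + bn + c. Substituting each data point gives a linear system:
  4a - 2b + c = 1
  a - b + c = -3
  c = -1
Solving the system yields a = 3, b = 5, c = -1.
So P(n) = 3n² + 5n - 1.
Check: P(0) = -1. ✓

P(n) = 3n^2 + 5n - 1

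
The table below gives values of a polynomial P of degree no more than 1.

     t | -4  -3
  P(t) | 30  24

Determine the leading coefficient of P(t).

-6

Write P(t) = at + b. Substituting each data point gives a linear system:
  -4a + b = 30
  -3a + b = 24
Solving the system yields a = -6, b = 6.
So P(t) = -6t + 6.
The leading coefficient is -6.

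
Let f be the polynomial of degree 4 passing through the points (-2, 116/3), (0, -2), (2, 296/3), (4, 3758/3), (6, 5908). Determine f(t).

f(t) = 4t^4 + 3t^3 + (5/3)t^2 + 3t - 2

Write f(t) = at^4 + bt^3 + ct^2 + dt + e. Substituting each data point gives a linear system:
  16a - 8b + 4c - 2d + e = 116/3
  e = -2
  16a + 8b + 4c + 2d + e = 296/3
  256a + 64b + 16c + 4d + e = 3758/3
  1296a + 216b + 36c + 6d + e = 5908
Solving the system yields a = 4, b = 3, c = 5/3, d = 3, e = -2.
So f(t) = 4t^4 + 3t^3 + (5/3)t^2 + 3t - 2.
Check: f(4) = 3758/3. ✓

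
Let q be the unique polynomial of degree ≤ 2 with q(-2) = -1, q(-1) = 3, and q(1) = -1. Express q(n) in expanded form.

Write q(n) = an^2 + bn + c. Substituting each data point gives a linear system:
  4a - 2b + c = -1
  a - b + c = 3
  a + b + c = -1
Solving the system yields a = -2, b = -2, c = 3.
So q(n) = -2n² - 2n + 3.
Check: q(1) = -1. ✓

q(n) = -2n^2 - 2n + 3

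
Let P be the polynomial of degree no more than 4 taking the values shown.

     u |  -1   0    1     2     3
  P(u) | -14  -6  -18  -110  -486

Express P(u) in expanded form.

Write P(u) = au^4 + bu^3 + cu^2 + du + e. Substituting each data point gives a linear system:
  a - b + c - d + e = -14
  e = -6
  a + b + c + d + e = -18
  16a + 8b + 4c + 2d + e = -110
  81a + 27b + 9c + 3d + e = -486
Solving the system yields a = -6, b = 2, c = -4, d = -4, e = -6.
So P(u) = -6u^4 + 2u^3 - 4u^2 - 4u - 6.
Check: P(0) = -6. ✓

P(u) = -6u^4 + 2u^3 - 4u^2 - 4u - 6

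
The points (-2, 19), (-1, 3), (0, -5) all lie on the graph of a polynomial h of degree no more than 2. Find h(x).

h(x) = 4x^2 - 4x - 5

Write h(x) = ax^2 + bx + c. Substituting each data point gives a linear system:
  4a - 2b + c = 19
  a - b + c = 3
  c = -5
Solving the system yields a = 4, b = -4, c = -5.
So h(x) = 4x^2 - 4x - 5.
Check: h(0) = -5. ✓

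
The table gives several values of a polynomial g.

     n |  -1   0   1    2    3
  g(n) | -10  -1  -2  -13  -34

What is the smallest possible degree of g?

2

Forward differences of the values at n = -1, 0, 1, 2, 3:
  g  : -10  -1  -2  -13  -34
  Δ  : 9  -1  -11  -21
  Δ^2: -10  -10  -10
  Δ^3: 0  0
  Δ^4: 0
The second differences are constant (-10) and nonzero, while all higher differences vanish, so the minimal degree is 2.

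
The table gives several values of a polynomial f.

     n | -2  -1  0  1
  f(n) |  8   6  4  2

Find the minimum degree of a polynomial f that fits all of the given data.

1

Forward differences of the values at n = -2, -1, 0, 1:
  f  : 8  6  4  2
  Δ  : -2  -2  -2
  Δ^2: 0  0
  Δ^3: 0
The first differences are constant (-2) and nonzero, while all higher differences vanish, so the minimal degree is 1.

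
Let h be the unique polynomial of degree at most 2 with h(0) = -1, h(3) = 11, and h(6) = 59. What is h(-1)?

Write h(x) = ax^2 + bx + c. Substituting each data point gives a linear system:
  c = -1
  9a + 3b + c = 11
  36a + 6b + c = 59
Solving the system yields a = 2, b = -2, c = -1.
So h(x) = 2x² - 2x - 1.
Then h(-1) = 3.

3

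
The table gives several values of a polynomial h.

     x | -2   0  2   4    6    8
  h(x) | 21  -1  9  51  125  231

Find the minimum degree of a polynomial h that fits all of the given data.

Forward differences of the values at x = -2, 0, 2, 4, 6, 8:
  h  : 21  -1  9  51  125  231
  Δ  : -22  10  42  74  106
  Δ^2: 32  32  32  32
  Δ^3: 0  0  0
  Δ^4: 0  0
  Δ^5: 0
The second differences are constant (32) and nonzero, while all higher differences vanish, so the minimal degree is 2.

2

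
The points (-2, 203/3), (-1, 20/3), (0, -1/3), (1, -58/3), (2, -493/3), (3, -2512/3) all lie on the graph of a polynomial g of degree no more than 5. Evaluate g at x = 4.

-8905/3

Using the Lagrange interpolation formula with nodes -2, -1, 0, 1, 2, 3:
  L_0(x) = (x + 1)x(x - 1)(x - 2)(x - 3) / -120
  L_1(x) = (x + 2)x(x - 1)(x - 2)(x - 3) / 24
  L_2(x) = (x + 2)(x + 1)(x - 1)(x - 2)(x - 3) / -12
  L_3(x) = (x + 2)(x + 1)x(x - 2)(x - 3) / 12
  L_4(x) = (x + 2)(x + 1)x(x - 1)(x - 3) / -24
  L_5(x) = (x + 2)(x + 1)x(x - 1)(x - 2) / 120
Then g(x) = 203/3·L_0(x) + 20/3·L_1(x) - 1/3·L_2(x) - 58/3·L_3(x) - 493/3·L_4(x) - 2512/3·L_5(x).
Expanding and collecting terms gives g(x) = -2x^5 - 2x^4 - 5x^3 - 4x^2 - 6x - 1/3.
Evaluating at x = 4: g(4) = -8905/3.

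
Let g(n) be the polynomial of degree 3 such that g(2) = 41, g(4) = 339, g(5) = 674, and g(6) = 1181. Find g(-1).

-16

Write g(n) = an^3 + bn^2 + cn + d. Substituting each data point gives a linear system:
  8a + 4b + 2c + d = 41
  64a + 16b + 4c + d = 339
  125a + 25b + 5c + d = 674
  216a + 36b + 6c + d = 1181
Solving the system yields a = 6, b = -4, c = 5, d = -1.
So g(n) = 6n³ - 4n² + 5n - 1.
Then g(-1) = -16.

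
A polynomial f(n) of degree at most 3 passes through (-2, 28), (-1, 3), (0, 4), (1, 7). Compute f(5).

-441

Using the Lagrange interpolation formula with nodes -2, -1, 0, 1:
  L_0(n) = (n + 1)n(n - 1) / -6
  L_1(n) = (n + 2)n(n - 1) / 2
  L_2(n) = (n + 2)(n + 1)(n - 1) / -2
  L_3(n) = (n + 2)(n + 1)n / 6
Then f(n) = 28·L_0(n) + 3·L_1(n) + 4·L_2(n) + 7·L_3(n).
Expanding and collecting terms gives f(n) = -4n^3 + n^2 + 6n + 4.
Evaluating at n = 5: f(5) = -441.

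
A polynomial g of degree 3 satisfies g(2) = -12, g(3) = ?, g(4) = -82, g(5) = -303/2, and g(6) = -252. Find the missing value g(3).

-75/2

On equispaced nodes a degree-3 polynomial has vanishing fourth forward difference, so
  g(2) - 4·g(3) + 6·g(4) - 4·g(5) + g(6) = 0.
Substituting the known values and solving for g(3):
  -4·g(3) = 150
  g(3) = -75/2.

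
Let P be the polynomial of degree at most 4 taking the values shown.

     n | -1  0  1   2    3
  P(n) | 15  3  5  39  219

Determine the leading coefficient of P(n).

Write P(n) = an^4 + bn^3 + cn^2 + dn + e. Substituting each data point gives a linear system:
  a - b + c - d + e = 15
  e = 3
  a + b + c + d + e = 5
  16a + 8b + 4c + 2d + e = 39
  81a + 27b + 9c + 3d + e = 219
Solving the system yields a = 4, b = -5, c = 3, d = 0, e = 3.
So P(n) = 4n^4 - 5n^3 + 3n^2 + 3.
The leading coefficient is 4.

4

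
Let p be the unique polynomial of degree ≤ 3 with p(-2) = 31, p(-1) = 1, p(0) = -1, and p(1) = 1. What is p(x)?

Write p(x) = ax^3 + bx^2 + cx + d. Substituting each data point gives a linear system:
  -8a + 4b - 2c + d = 31
  -a + b - c + d = 1
  d = -1
  a + b + c + d = 1
Solving the system yields a = -4, b = 2, c = 4, d = -1.
So p(x) = -4x³ + 2x² + 4x - 1.
Check: p(0) = -1. ✓

p(x) = -4x^3 + 2x^2 + 4x - 1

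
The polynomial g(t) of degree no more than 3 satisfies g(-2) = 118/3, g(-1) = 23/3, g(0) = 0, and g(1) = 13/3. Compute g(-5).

1195/3

Forward differences of the values at t = -2, -1, 0, 1:
  g  : 118/3  23/3  0  13/3
  Δ  : -95/3  -23/3  13/3
  Δ^2: 24  12
  Δ^3: -12
The third differences are constant, confirming degree 3.
Interpolating (Newton forward form) and evaluating at t = -5 gives g(-5) = 1195/3.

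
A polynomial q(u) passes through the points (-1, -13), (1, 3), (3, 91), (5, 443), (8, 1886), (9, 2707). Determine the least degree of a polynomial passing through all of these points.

3

Divided differences on the nodes -1, 1, 3, 5, 8, 9:
  order 0: -13  3  91  443  1886  2707
  order 1: 8  44  176  481  821
  order 2: 9  33  61  85
  order 3: 4  4  4
  order 4: 0  0
  order 5: 0
The order-3 divided differences are all 4 (nonzero) and every higher order vanishes, so the data lies on a polynomial of degree exactly 3.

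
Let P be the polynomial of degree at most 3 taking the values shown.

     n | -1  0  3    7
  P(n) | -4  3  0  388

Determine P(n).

Write P(n) = an^3 + bn^2 + cn + d. Substituting each data point gives a linear system:
  -a + b - c + d = -4
  d = 3
  27a + 9b + 3c + d = 0
  343a + 49b + 7c + d = 388
Solving the system yields a = 2, b = -6, c = -1, d = 3.
So P(n) = 2n³ - 6n² - n + 3.
Check: P(3) = 0. ✓

P(n) = 2n^3 - 6n^2 - n + 3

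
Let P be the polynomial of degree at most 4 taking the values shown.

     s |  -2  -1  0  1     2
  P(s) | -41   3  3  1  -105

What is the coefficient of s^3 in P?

-5

Write P(s) = as^4 + bs^3 + cs^2 + ds + e. Substituting each data point gives a linear system:
  16a - 8b + 4c - 2d + e = -41
  a - b + c - d + e = 3
  e = 3
  a + b + c + d + e = 1
  16a + 8b + 4c + 2d + e = -105
Solving the system yields a = -6, b = -5, c = 5, d = 4, e = 3.
So P(s) = -6s^4 - 5s^3 + 5s^2 + 4s + 3.
The coefficient of s^3 is -5.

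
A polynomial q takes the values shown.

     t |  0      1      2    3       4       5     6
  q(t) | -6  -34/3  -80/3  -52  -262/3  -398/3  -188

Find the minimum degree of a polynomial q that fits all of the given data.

2

Forward differences of the values at t = 0, 1, 2, 3, 4, 5, 6:
  q  : -6  -34/3  -80/3  -52  -262/3  -398/3  -188
  Δ  : -16/3  -46/3  -76/3  -106/3  -136/3  -166/3
  Δ^2: -10  -10  -10  -10  -10
  Δ^3: 0  0  0  0
  Δ^4: 0  0  0
  Δ^5: 0  0
  Δ^6: 0
The second differences are constant (-10) and nonzero, while all higher differences vanish, so the minimal degree is 2.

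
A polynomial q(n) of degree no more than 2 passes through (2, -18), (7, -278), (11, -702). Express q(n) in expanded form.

Using the Lagrange interpolation formula with nodes 2, 7, 11:
  L_0(n) = (n - 7)(n - 11) / 45
  L_1(n) = (n - 2)(n - 11) / -20
  L_2(n) = (n - 2)(n - 7) / 36
Then q(n) = -18·L_0(n) - 278·L_1(n) - 702·L_2(n).
Expanding and collecting terms gives q(n) = -6n^2 + 2n + 2.
Check: q(7) = -278. ✓

q(n) = -6n^2 + 2n + 2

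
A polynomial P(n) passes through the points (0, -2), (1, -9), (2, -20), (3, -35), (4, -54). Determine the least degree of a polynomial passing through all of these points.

Forward differences of the values at n = 0, 1, 2, 3, 4:
  P  : -2  -9  -20  -35  -54
  Δ  : -7  -11  -15  -19
  Δ^2: -4  -4  -4
  Δ^3: 0  0
  Δ^4: 0
The second differences are constant (-4) and nonzero, while all higher differences vanish, so the minimal degree is 2.

2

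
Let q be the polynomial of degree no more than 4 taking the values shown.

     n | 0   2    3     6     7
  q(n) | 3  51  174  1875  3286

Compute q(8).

5379

Using the Lagrange interpolation formula with nodes 0, 2, 3, 6, 7:
  L_0(n) = (n - 2)(n - 3)(n - 6)(n - 7) / 252
  L_1(n) = n(n - 3)(n - 6)(n - 7) / -40
  L_2(n) = n(n - 2)(n - 6)(n - 7) / 36
  L_3(n) = n(n - 2)(n - 3)(n - 7) / -72
  L_4(n) = n(n - 2)(n - 3)(n - 6) / 140
Then q(n) = 3·L_0(n) + 51·L_1(n) + 174·L_2(n) + 1875·L_3(n) + 3286·L_4(n).
Expanding and collecting terms gives q(n) = n^4 + 2n^3 + 4n^2 + 3.
Evaluating at n = 8: q(8) = 5379.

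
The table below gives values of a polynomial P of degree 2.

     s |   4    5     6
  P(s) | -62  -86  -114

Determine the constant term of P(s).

-6

Write P(s) = as^2 + bs + c. Substituting each data point gives a linear system:
  16a + 4b + c = -62
  25a + 5b + c = -86
  36a + 6b + c = -114
Solving the system yields a = -2, b = -6, c = -6.
So P(s) = -2s² - 6s - 6.
The constant term is -6.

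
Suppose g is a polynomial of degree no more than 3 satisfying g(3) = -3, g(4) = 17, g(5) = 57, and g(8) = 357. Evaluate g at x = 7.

221

Using the Lagrange interpolation formula with nodes 3, 4, 5, 8:
  L_0(x) = (x - 4)(x - 5)(x - 8) / -10
  L_1(x) = (x - 3)(x - 5)(x - 8) / 4
  L_2(x) = (x - 3)(x - 4)(x - 8) / -6
  L_3(x) = (x - 3)(x - 4)(x - 5) / 60
Then g(x) = -3·L_0(x) + 17·L_1(x) + 57·L_2(x) + 357·L_3(x).
Expanding and collecting terms gives g(x) = x^3 - 2x^2 - 3x - 3.
Evaluating at x = 7: g(7) = 221.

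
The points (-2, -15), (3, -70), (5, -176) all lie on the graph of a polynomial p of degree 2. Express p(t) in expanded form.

p(t) = -6t^2 - 5t - 1

Write p(t) = at^2 + bt + c. Substituting each data point gives a linear system:
  4a - 2b + c = -15
  9a + 3b + c = -70
  25a + 5b + c = -176
Solving the system yields a = -6, b = -5, c = -1.
So p(t) = -6t² - 5t - 1.
Check: p(-2) = -15. ✓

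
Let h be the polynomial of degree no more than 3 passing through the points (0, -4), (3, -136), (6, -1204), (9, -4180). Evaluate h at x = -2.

Using the Lagrange interpolation formula with nodes 0, 3, 6, 9:
  L_0(x) = (x - 3)(x - 6)(x - 9) / -162
  L_1(x) = x(x - 6)(x - 9) / 54
  L_2(x) = x(x - 3)(x - 9) / -54
  L_3(x) = x(x - 3)(x - 6) / 162
Then h(x) = -4·L_0(x) - 136·L_1(x) - 1204·L_2(x) - 4180·L_3(x).
Expanding and collecting terms gives h(x) = -6x^3 + 2x^2 + 4x - 4.
Evaluating at x = -2: h(-2) = 44.

44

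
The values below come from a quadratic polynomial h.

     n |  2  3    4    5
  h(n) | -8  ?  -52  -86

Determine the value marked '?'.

-26

The 3 known points determine the degree-2 polynomial uniquely.
Write h(n) = an^2 + bn + c. Substituting each data point gives a linear system:
  4a + 2b + c = -8
  16a + 4b + c = -52
  25a + 5b + c = -86
Solving the system yields a = -4, b = 2, c = 4.
So h(n) = -4n² + 2n + 4.
Then h(3) = -26.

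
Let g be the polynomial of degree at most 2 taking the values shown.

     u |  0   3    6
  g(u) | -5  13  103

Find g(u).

Using the Lagrange interpolation formula with nodes 0, 3, 6:
  L_0(u) = (u - 3)(u - 6) / 18
  L_1(u) = u(u - 6) / -9
  L_2(u) = u(u - 3) / 18
Then g(u) = -5·L_0(u) + 13·L_1(u) + 103·L_2(u).
Expanding and collecting terms gives g(u) = 4u² - 6u - 5.
Check: g(6) = 103. ✓

g(u) = 4u^2 - 6u - 5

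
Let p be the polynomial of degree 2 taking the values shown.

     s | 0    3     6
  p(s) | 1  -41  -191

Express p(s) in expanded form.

Using the Lagrange interpolation formula with nodes 0, 3, 6:
  L_0(s) = (s - 3)(s - 6) / 18
  L_1(s) = s(s - 6) / -9
  L_2(s) = s(s - 3) / 18
Then p(s) = 1·L_0(s) - 41·L_1(s) - 191·L_2(s).
Expanding and collecting terms gives p(s) = -6s^2 + 4s + 1.
Check: p(6) = -191. ✓

p(s) = -6s^2 + 4s + 1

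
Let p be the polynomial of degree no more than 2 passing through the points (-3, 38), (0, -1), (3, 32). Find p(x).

Write p(x) = ax^2 + bx + c. Substituting each data point gives a linear system:
  9a - 3b + c = 38
  c = -1
  9a + 3b + c = 32
Solving the system yields a = 4, b = -1, c = -1.
So p(x) = 4x^2 - x - 1.
Check: p(-3) = 38. ✓

p(x) = 4x^2 - x - 1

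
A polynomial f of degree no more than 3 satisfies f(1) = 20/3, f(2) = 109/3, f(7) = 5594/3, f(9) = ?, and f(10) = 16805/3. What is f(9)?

The 4 known points determine the degree-3 polynomial uniquely.
Write f(u) = au^3 + bu^2 + cu + d. Substituting each data point gives a linear system:
  a + b + c + d = 20/3
  8a + 4b + 2c + d = 109/3
  343a + 49b + 7c + d = 5594/3
  1000a + 100b + 10c + d = 16805/3
Solving the system yields a = 6, b = -4, c = -1/3, d = 5.
So f(u) = 6u^3 - 4u^2 - (1/3)u + 5.
Then f(9) = 4052.

4052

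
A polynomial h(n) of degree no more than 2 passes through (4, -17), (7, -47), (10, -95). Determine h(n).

h(n) = -n^2 + n - 5

Write h(n) = an^2 + bn + c. Substituting each data point gives a linear system:
  16a + 4b + c = -17
  49a + 7b + c = -47
  100a + 10b + c = -95
Solving the system yields a = -1, b = 1, c = -5.
So h(n) = -n^2 + n - 5.
Check: h(10) = -95. ✓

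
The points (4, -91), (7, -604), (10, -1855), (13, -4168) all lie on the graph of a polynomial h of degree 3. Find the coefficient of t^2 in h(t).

1

Write h(t) = at^3 + bt^2 + ct + d. Substituting each data point gives a linear system:
  64a + 16b + 4c + d = -91
  343a + 49b + 7c + d = -604
  1000a + 100b + 10c + d = -1855
  2197a + 169b + 13c + d = -4168
Solving the system yields a = -2, b = 1, c = 4, d = 5.
So h(t) = -2t^3 + t^2 + 4t + 5.
The coefficient of t^2 is 1.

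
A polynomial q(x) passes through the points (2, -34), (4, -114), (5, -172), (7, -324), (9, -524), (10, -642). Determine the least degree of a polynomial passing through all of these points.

Divided differences on the nodes 2, 4, 5, 7, 9, 10:
  order 0: -34  -114  -172  -324  -524  -642
  order 1: -40  -58  -76  -100  -118
  order 2: -6  -6  -6  -6
  order 3: 0  0  0
  order 4: 0  0
  order 5: 0
The order-2 divided differences are all -6 (nonzero) and every higher order vanishes, so the data lies on a polynomial of degree exactly 2.

2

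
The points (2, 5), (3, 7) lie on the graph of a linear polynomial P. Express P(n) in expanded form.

P(n) = 2n + 1

Using the Lagrange interpolation formula with nodes 2, 3:
  L_0(n) = (n - 3) / -1
  L_1(n) = (n - 2) / 1
Then P(n) = 5·L_0(n) + 7·L_1(n).
Expanding and collecting terms gives P(n) = 2n + 1.
Check: P(3) = 7. ✓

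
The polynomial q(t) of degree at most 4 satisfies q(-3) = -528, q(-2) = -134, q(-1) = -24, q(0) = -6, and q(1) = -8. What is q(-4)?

Forward differences of the values at t = -3, -2, -1, 0, 1:
  q  : -528  -134  -24  -6  -8
  Δ  : 394  110  18  -2
  Δ^2: -284  -92  -20
  Δ^3: 192  72
  Δ^4: -120
The fourth differences are constant, confirming degree 4.
Interpolating (Newton forward form) and evaluating at t = -4 gives q(-4) = -1518.

-1518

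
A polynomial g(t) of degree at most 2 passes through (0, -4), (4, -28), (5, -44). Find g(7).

-88

Write g(t) = at^2 + bt + c. Substituting each data point gives a linear system:
  c = -4
  16a + 4b + c = -28
  25a + 5b + c = -44
Solving the system yields a = -2, b = 2, c = -4.
So g(t) = -2t^2 + 2t - 4.
Then g(7) = -88.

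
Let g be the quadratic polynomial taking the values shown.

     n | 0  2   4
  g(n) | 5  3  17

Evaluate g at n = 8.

Using the Lagrange interpolation formula with nodes 0, 2, 4:
  L_0(n) = (n - 2)(n - 4) / 8
  L_1(n) = n(n - 4) / -4
  L_2(n) = n(n - 2) / 8
Then g(n) = 5·L_0(n) + 3·L_1(n) + 17·L_2(n).
Expanding and collecting terms gives g(n) = 2n^2 - 5n + 5.
Evaluating at n = 8: g(8) = 93.

93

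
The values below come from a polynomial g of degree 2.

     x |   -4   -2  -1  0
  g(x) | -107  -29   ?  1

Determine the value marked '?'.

The 3 known points determine the degree-2 polynomial uniquely.
Write g(x) = ax^2 + bx + c. Substituting each data point gives a linear system:
  16a - 4b + c = -107
  4a - 2b + c = -29
  c = 1
Solving the system yields a = -6, b = 3, c = 1.
So g(x) = -6x² + 3x + 1.
Then g(-1) = -8.

-8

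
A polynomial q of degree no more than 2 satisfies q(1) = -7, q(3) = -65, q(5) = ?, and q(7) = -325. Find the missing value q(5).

-171

The 3 known points determine the degree-2 polynomial uniquely.
Write q(x) = ax^2 + bx + c. Substituting each data point gives a linear system:
  a + b + c = -7
  9a + 3b + c = -65
  49a + 7b + c = -325
Solving the system yields a = -6, b = -5, c = 4.
So q(x) = -6x^2 - 5x + 4.
Then q(5) = -171.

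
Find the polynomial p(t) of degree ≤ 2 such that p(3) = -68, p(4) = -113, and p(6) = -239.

Write p(t) = at^2 + bt + c. Substituting each data point gives a linear system:
  9a + 3b + c = -68
  16a + 4b + c = -113
  36a + 6b + c = -239
Solving the system yields a = -6, b = -3, c = -5.
So p(t) = -6t^2 - 3t - 5.
Check: p(6) = -239. ✓

p(t) = -6t^2 - 3t - 5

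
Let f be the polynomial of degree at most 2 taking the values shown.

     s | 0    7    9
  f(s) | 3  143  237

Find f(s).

Using the Lagrange interpolation formula with nodes 0, 7, 9:
  L_0(s) = (s - 7)(s - 9) / 63
  L_1(s) = s(s - 9) / -14
  L_2(s) = s(s - 7) / 18
Then f(s) = 3·L_0(s) + 143·L_1(s) + 237·L_2(s).
Expanding and collecting terms gives f(s) = 3s² - s + 3.
Check: f(0) = 3. ✓

f(s) = 3s^2 - s + 3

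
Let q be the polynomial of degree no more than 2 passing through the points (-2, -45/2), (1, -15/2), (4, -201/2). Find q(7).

Using the Lagrange interpolation formula with nodes -2, 1, 4:
  L_0(u) = (u - 1)(u - 4) / 18
  L_1(u) = (u + 2)(u - 4) / -9
  L_2(u) = (u + 2)(u - 1) / 18
Then q(u) = -45/2·L_0(u) - 15/2·L_1(u) - 201/2·L_2(u).
Expanding and collecting terms gives q(u) = -6u^2 - u - 1/2.
Evaluating at u = 7: q(7) = -603/2.

-603/2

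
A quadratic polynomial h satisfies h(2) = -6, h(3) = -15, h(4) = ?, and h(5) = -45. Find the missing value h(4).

The 3 known points determine the degree-2 polynomial uniquely.
Write h(n) = an^2 + bn + c. Substituting each data point gives a linear system:
  4a + 2b + c = -6
  9a + 3b + c = -15
  25a + 5b + c = -45
Solving the system yields a = -2, b = 1, c = 0.
So h(n) = -2n^2 + n.
Then h(4) = -28.

-28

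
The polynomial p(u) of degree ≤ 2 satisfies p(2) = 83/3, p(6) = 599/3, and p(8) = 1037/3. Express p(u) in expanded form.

Using the Lagrange interpolation formula with nodes 2, 6, 8:
  L_0(u) = (u - 6)(u - 8) / 24
  L_1(u) = (u - 2)(u - 8) / -8
  L_2(u) = (u - 2)(u - 6) / 12
Then p(u) = 83/3·L_0(u) + 599/3·L_1(u) + 1037/3·L_2(u).
Expanding and collecting terms gives p(u) = 5u^2 + 3u + 5/3.
Check: p(2) = 83/3. ✓

p(u) = 5u^2 + 3u + 5/3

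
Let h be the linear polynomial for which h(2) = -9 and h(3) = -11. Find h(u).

h(u) = -2u - 5

Write h(u) = au + b. Substituting each data point gives a linear system:
  2a + b = -9
  3a + b = -11
Solving the system yields a = -2, b = -5.
So h(u) = -2u - 5.
Check: h(3) = -11. ✓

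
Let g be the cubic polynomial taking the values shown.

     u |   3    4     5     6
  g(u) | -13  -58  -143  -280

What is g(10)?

-1588

Forward differences of the values at u = 3, 4, 5, 6:
  g  : -13  -58  -143  -280
  Δ  : -45  -85  -137
  Δ^2: -40  -52
  Δ^3: -12
The third differences are constant, confirming degree 3.
Interpolating (Newton forward form) and evaluating at u = 10 gives g(10) = -1588.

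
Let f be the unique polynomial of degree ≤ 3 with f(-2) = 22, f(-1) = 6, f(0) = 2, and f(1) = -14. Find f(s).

Using the Lagrange interpolation formula with nodes -2, -1, 0, 1:
  L_0(s) = (s + 1)s(s - 1) / -6
  L_1(s) = (s + 2)s(s - 1) / 2
  L_2(s) = (s + 2)(s + 1)(s - 1) / -2
  L_3(s) = (s + 2)(s + 1)s / 6
Then f(s) = 22·L_0(s) + 6·L_1(s) + 2·L_2(s) - 14·L_3(s).
Expanding and collecting terms gives f(s) = -4s^3 - 6s^2 - 6s + 2.
Check: f(-1) = 6. ✓

f(s) = -4s^3 - 6s^2 - 6s + 2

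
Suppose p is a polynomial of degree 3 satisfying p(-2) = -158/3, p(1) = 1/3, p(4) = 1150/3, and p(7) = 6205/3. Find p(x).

p(x) = 6x^3 + (1/3)x^2 - 6

Using the Lagrange interpolation formula with nodes -2, 1, 4, 7:
  L_0(x) = (x - 1)(x - 4)(x - 7) / -162
  L_1(x) = (x + 2)(x - 4)(x - 7) / 54
  L_2(x) = (x + 2)(x - 1)(x - 7) / -54
  L_3(x) = (x + 2)(x - 1)(x - 4) / 162
Then p(x) = -158/3·L_0(x) + 1/3·L_1(x) + 1150/3·L_2(x) + 6205/3·L_3(x).
Expanding and collecting terms gives p(x) = 6x^3 + (1/3)x^2 - 6.
Check: p(4) = 1150/3. ✓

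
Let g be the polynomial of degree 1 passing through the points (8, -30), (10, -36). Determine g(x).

Write g(x) = ax + b. Substituting each data point gives a linear system:
  8a + b = -30
  10a + b = -36
Solving the system yields a = -3, b = -6.
So g(x) = -3x - 6.
Check: g(8) = -30. ✓

g(x) = -3x - 6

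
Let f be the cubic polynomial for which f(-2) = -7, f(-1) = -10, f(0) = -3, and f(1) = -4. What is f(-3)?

Using the Lagrange interpolation formula with nodes -2, -1, 0, 1:
  L_0(x) = (x + 1)x(x - 1) / -6
  L_1(x) = (x + 2)x(x - 1) / 2
  L_2(x) = (x + 2)(x + 1)(x - 1) / -2
  L_3(x) = (x + 2)(x + 1)x / 6
Then f(x) = -7·L_0(x) - 10·L_1(x) - 3·L_2(x) - 4·L_3(x).
Expanding and collecting terms gives f(x) = -3x^3 - 4x^2 + 6x - 3.
Evaluating at x = -3: f(-3) = 24.

24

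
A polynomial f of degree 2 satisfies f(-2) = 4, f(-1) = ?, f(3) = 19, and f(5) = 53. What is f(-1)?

-1

The 3 known points determine the degree-2 polynomial uniquely.
Write f(n) = an^2 + bn + c. Substituting each data point gives a linear system:
  4a - 2b + c = 4
  9a + 3b + c = 19
  25a + 5b + c = 53
Solving the system yields a = 2, b = 1, c = -2.
So f(n) = 2n² + n - 2.
Then f(-1) = -1.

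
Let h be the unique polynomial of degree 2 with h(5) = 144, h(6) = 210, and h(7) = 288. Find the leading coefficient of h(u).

Write h(u) = au^2 + bu + c. Substituting each data point gives a linear system:
  25a + 5b + c = 144
  36a + 6b + c = 210
  49a + 7b + c = 288
Solving the system yields a = 6, b = 0, c = -6.
So h(u) = 6u^2 - 6.
The leading coefficient is 6.

6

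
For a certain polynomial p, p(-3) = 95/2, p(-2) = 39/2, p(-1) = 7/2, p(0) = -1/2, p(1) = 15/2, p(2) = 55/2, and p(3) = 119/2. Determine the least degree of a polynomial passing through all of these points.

2

Forward differences of the values at u = -3, -2, -1, 0, 1, 2, 3:
  p  : 95/2  39/2  7/2  -1/2  15/2  55/2  119/2
  Δ  : -28  -16  -4  8  20  32
  Δ^2: 12  12  12  12  12
  Δ^3: 0  0  0  0
  Δ^4: 0  0  0
  Δ^5: 0  0
  Δ^6: 0
The second differences are constant (12) and nonzero, while all higher differences vanish, so the minimal degree is 2.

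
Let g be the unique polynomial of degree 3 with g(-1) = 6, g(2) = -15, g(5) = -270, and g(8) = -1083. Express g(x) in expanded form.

Write g(x) = ax^3 + bx^2 + cx + d. Substituting each data point gives a linear system:
  -a + b - c + d = 6
  8a + 4b + 2c + d = -15
  125a + 25b + 5c + d = -270
  512a + 64b + 8c + d = -1083
Solving the system yields a = -2, b = -1, c = 0, d = 5.
So g(x) = -2x³ - x² + 5.
Check: g(5) = -270. ✓

g(x) = -2x^3 - x^2 + 5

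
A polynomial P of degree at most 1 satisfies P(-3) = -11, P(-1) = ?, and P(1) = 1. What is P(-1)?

On equispaced nodes a degree-1 polynomial has vanishing second forward difference, so
  P(-3) - 2·P(-1) + P(1) = 0.
Substituting the known values and solving for P(-1):
  -2·P(-1) = 10
  P(-1) = -5.

-5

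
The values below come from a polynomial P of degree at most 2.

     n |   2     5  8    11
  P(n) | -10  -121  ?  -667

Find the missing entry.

-340

On equispaced nodes a degree-2 polynomial has vanishing third forward difference, so
  - P(2) + 3·P(5) - 3·P(8) + P(11) = 0.
Substituting the known values and solving for P(8):
  -3·P(8) = 1020
  P(8) = -340.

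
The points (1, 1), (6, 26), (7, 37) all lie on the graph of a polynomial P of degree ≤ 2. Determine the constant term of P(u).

2

Write P(u) = au^2 + bu + c. Substituting each data point gives a linear system:
  a + b + c = 1
  36a + 6b + c = 26
  49a + 7b + c = 37
Solving the system yields a = 1, b = -2, c = 2.
So P(u) = u² - 2u + 2.
The constant term is 2.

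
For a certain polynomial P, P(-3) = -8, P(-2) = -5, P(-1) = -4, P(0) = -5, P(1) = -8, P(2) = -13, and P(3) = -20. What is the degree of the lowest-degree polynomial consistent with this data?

2

Forward differences of the values at s = -3, -2, -1, 0, 1, 2, 3:
  P  : -8  -5  -4  -5  -8  -13  -20
  Δ  : 3  1  -1  -3  -5  -7
  Δ^2: -2  -2  -2  -2  -2
  Δ^3: 0  0  0  0
  Δ^4: 0  0  0
  Δ^5: 0  0
  Δ^6: 0
The second differences are constant (-2) and nonzero, while all higher differences vanish, so the minimal degree is 2.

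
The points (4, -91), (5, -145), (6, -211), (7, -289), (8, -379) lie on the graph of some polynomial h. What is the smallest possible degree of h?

Forward differences of the values at u = 4, 5, 6, 7, 8:
  h  : -91  -145  -211  -289  -379
  Δ  : -54  -66  -78  -90
  Δ^2: -12  -12  -12
  Δ^3: 0  0
  Δ^4: 0
The second differences are constant (-12) and nonzero, while all higher differences vanish, so the minimal degree is 2.

2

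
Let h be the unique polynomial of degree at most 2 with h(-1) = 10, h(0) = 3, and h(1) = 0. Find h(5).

28

Using the Lagrange interpolation formula with nodes -1, 0, 1:
  L_0(u) = u(u - 1) / 2
  L_1(u) = (u + 1)(u - 1) / -1
  L_2(u) = (u + 1)u / 2
Then h(u) = 10·L_0(u) + 3·L_1(u) + 0·L_2(u).
Expanding and collecting terms gives h(u) = 2u² - 5u + 3.
Evaluating at u = 5: h(5) = 28.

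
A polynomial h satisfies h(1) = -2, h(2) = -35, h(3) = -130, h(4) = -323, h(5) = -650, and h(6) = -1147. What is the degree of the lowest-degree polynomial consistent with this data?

3

Forward differences of the values at t = 1, 2, 3, 4, 5, 6:
  h  : -2  -35  -130  -323  -650  -1147
  Δ  : -33  -95  -193  -327  -497
  Δ^2: -62  -98  -134  -170
  Δ^3: -36  -36  -36
  Δ^4: 0  0
  Δ^5: 0
The third differences are constant (-36) and nonzero, while all higher differences vanish, so the minimal degree is 3.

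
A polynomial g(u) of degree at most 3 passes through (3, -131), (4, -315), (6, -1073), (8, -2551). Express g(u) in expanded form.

Write g(u) = au^3 + bu^2 + cu + d. Substituting each data point gives a linear system:
  27a + 9b + 3c + d = -131
  64a + 16b + 4c + d = -315
  216a + 36b + 6c + d = -1073
  512a + 64b + 8c + d = -2551
Solving the system yields a = -5, b = 0, c = 1, d = 1.
So g(u) = -5u^3 + u + 1.
Check: g(3) = -131. ✓

g(u) = -5u^3 + u + 1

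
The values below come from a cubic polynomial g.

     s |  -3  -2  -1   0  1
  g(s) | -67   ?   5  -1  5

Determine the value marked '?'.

On equispaced nodes a degree-3 polynomial has vanishing fourth forward difference, so
  g(-3) - 4·g(-2) + 6·g(-1) - 4·g(0) + g(1) = 0.
Substituting the known values and solving for g(-2):
  -4·g(-2) = 28
  g(-2) = -7.

-7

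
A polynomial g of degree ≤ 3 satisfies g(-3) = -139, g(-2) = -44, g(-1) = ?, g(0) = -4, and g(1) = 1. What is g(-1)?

-9

The 4 known points determine the degree-3 polynomial uniquely.
Write g(u) = au^3 + bu^2 + cu + d. Substituting each data point gives a linear system:
  -27a + 9b - 3c + d = -139
  -8a + 4b - 2c + d = -44
  d = -4
  a + b + c + d = 1
Solving the system yields a = 5, b = 0, c = 0, d = -4.
So g(u) = 5u³ - 4.
Then g(-1) = -9.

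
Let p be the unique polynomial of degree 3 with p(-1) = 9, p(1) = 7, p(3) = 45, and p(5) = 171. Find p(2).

18

Forward differences of the values at n = -1, 1, 3, 5:
  p  : 9  7  45  171
  Δ  : -2  38  126
  Δ^2: 40  88
  Δ^3: 48
The third differences are constant, confirming degree 3.
Interpolating (Newton forward form) and evaluating at n = 2 gives p(2) = 18.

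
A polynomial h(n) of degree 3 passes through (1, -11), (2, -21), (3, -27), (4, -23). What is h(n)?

Write h(n) = an^3 + bn^2 + cn + d. Substituting each data point gives a linear system:
  a + b + c + d = -11
  8a + 4b + 2c + d = -21
  27a + 9b + 3c + d = -27
  64a + 16b + 4c + d = -23
Solving the system yields a = 1, b = -4, c = -5, d = -3.
So h(n) = n^3 - 4n^2 - 5n - 3.
Check: h(1) = -11. ✓

h(n) = n^3 - 4n^2 - 5n - 3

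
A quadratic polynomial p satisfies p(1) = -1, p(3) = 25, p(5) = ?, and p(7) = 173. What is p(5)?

The 3 known points determine the degree-2 polynomial uniquely.
Write p(u) = au^2 + bu + c. Substituting each data point gives a linear system:
  a + b + c = -1
  9a + 3b + c = 25
  49a + 7b + c = 173
Solving the system yields a = 4, b = -3, c = -2.
So p(u) = 4u² - 3u - 2.
Then p(5) = 83.

83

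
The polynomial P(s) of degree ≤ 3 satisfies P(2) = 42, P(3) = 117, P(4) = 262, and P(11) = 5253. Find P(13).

Using the Lagrange interpolation formula with nodes 2, 3, 4, 11:
  L_0(s) = (s - 3)(s - 4)(s - 11) / -18
  L_1(s) = (s - 2)(s - 4)(s - 11) / 8
  L_2(s) = (s - 2)(s - 3)(s - 11) / -14
  L_3(s) = (s - 2)(s - 3)(s - 4) / 504
Then P(s) = 42·L_0(s) + 117·L_1(s) + 262·L_2(s) + 5253·L_3(s).
Expanding and collecting terms gives P(s) = 4s^3 - s^2 + 4s + 6.
Evaluating at s = 13: P(13) = 8677.

8677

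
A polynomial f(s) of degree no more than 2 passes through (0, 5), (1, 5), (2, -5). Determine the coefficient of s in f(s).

5

Write f(s) = as^2 + bs + c. Substituting each data point gives a linear system:
  c = 5
  a + b + c = 5
  4a + 2b + c = -5
Solving the system yields a = -5, b = 5, c = 5.
So f(s) = -5s^2 + 5s + 5.
The coefficient of s is 5.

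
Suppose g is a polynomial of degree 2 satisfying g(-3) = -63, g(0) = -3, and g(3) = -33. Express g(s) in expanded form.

Write g(s) = as^2 + bs + c. Substituting each data point gives a linear system:
  9a - 3b + c = -63
  c = -3
  9a + 3b + c = -33
Solving the system yields a = -5, b = 5, c = -3.
So g(s) = -5s^2 + 5s - 3.
Check: g(-3) = -63. ✓

g(s) = -5s^2 + 5s - 3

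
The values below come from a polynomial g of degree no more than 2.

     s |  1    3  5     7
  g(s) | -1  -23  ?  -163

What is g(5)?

-77

The 3 known points determine the degree-2 polynomial uniquely.
Write g(s) = as^2 + bs + c. Substituting each data point gives a linear system:
  a + b + c = -1
  9a + 3b + c = -23
  49a + 7b + c = -163
Solving the system yields a = -4, b = 5, c = -2.
So g(s) = -4s^2 + 5s - 2.
Then g(5) = -77.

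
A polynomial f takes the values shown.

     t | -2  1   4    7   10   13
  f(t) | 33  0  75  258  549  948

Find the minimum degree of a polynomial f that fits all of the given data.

2

Forward differences of the values at t = -2, 1, 4, 7, 10, 13:
  f  : 33  0  75  258  549  948
  Δ  : -33  75  183  291  399
  Δ^2: 108  108  108  108
  Δ^3: 0  0  0
  Δ^4: 0  0
  Δ^5: 0
The second differences are constant (108) and nonzero, while all higher differences vanish, so the minimal degree is 2.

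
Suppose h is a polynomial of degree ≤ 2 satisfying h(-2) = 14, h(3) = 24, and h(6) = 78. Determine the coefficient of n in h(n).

0

Write h(n) = an^2 + bn + c. Substituting each data point gives a linear system:
  4a - 2b + c = 14
  9a + 3b + c = 24
  36a + 6b + c = 78
Solving the system yields a = 2, b = 0, c = 6.
So h(n) = 2n^2 + 6.
The coefficient of n is 0.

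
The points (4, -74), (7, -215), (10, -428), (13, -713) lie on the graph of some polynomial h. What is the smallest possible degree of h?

2

Forward differences of the values at x = 4, 7, 10, 13:
  h  : -74  -215  -428  -713
  Δ  : -141  -213  -285
  Δ^2: -72  -72
  Δ^3: 0
The second differences are constant (-72) and nonzero, while all higher differences vanish, so the minimal degree is 2.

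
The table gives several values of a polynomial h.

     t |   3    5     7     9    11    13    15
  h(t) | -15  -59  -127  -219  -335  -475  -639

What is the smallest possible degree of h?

2

Forward differences of the values at t = 3, 5, 7, 9, 11, 13, 15:
  h  : -15  -59  -127  -219  -335  -475  -639
  Δ  : -44  -68  -92  -116  -140  -164
  Δ^2: -24  -24  -24  -24  -24
  Δ^3: 0  0  0  0
  Δ^4: 0  0  0
  Δ^5: 0  0
  Δ^6: 0
The second differences are constant (-24) and nonzero, while all higher differences vanish, so the minimal degree is 2.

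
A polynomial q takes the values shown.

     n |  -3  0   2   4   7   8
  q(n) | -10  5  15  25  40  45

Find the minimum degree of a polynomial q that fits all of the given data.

Divided differences on the nodes -3, 0, 2, 4, 7, 8:
  order 0: -10  5  15  25  40  45
  order 1: 5  5  5  5  5
  order 2: 0  0  0  0
  order 3: 0  0  0
  order 4: 0  0
  order 5: 0
The order-1 divided differences are all 5 (nonzero) and every higher order vanishes, so the data lies on a polynomial of degree exactly 1.

1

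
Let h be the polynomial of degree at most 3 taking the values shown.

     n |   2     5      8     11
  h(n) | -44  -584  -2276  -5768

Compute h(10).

-4364

Using the Lagrange interpolation formula with nodes 2, 5, 8, 11:
  L_0(n) = (n - 5)(n - 8)(n - 11) / -162
  L_1(n) = (n - 2)(n - 8)(n - 11) / 54
  L_2(n) = (n - 2)(n - 5)(n - 11) / -54
  L_3(n) = (n - 2)(n - 5)(n - 8) / 162
Then h(n) = -44·L_0(n) - 584·L_1(n) - 2276·L_2(n) - 5768·L_3(n).
Expanding and collecting terms gives h(n) = -4n^3 - 4n^2 + 4n - 4.
Evaluating at n = 10: h(10) = -4364.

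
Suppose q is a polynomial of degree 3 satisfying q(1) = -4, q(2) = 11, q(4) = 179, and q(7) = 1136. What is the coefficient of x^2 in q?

Write q(x) = ax^3 + bx^2 + cx + d. Substituting each data point gives a linear system:
  a + b + c + d = -4
  8a + 4b + 2c + d = 11
  64a + 16b + 4c + d = 179
  343a + 49b + 7c + d = 1136
Solving the system yields a = 4, b = -5, c = 2, d = -5.
So q(x) = 4x^3 - 5x^2 + 2x - 5.
The coefficient of x^2 is -5.

-5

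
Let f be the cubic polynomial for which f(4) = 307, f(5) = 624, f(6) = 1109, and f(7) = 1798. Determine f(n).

f(n) = 6n^3 - 6n^2 + 5n - 1

Using the Lagrange interpolation formula with nodes 4, 5, 6, 7:
  L_0(n) = (n - 5)(n - 6)(n - 7) / -6
  L_1(n) = (n - 4)(n - 6)(n - 7) / 2
  L_2(n) = (n - 4)(n - 5)(n - 7) / -2
  L_3(n) = (n - 4)(n - 5)(n - 6) / 6
Then f(n) = 307·L_0(n) + 624·L_1(n) + 1109·L_2(n) + 1798·L_3(n).
Expanding and collecting terms gives f(n) = 6n^3 - 6n^2 + 5n - 1.
Check: f(7) = 1798. ✓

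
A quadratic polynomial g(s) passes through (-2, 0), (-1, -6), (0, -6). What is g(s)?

Write g(s) = as^2 + bs + c. Substituting each data point gives a linear system:
  4a - 2b + c = 0
  a - b + c = -6
  c = -6
Solving the system yields a = 3, b = 3, c = -6.
So g(s) = 3s^2 + 3s - 6.
Check: g(-2) = 0. ✓

g(s) = 3s^2 + 3s - 6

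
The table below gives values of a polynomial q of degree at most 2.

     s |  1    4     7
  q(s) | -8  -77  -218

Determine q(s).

q(s) = -4s^2 - 3s - 1

Using the Lagrange interpolation formula with nodes 1, 4, 7:
  L_0(s) = (s - 4)(s - 7) / 18
  L_1(s) = (s - 1)(s - 7) / -9
  L_2(s) = (s - 1)(s - 4) / 18
Then q(s) = -8·L_0(s) - 77·L_1(s) - 218·L_2(s).
Expanding and collecting terms gives q(s) = -4s^2 - 3s - 1.
Check: q(4) = -77. ✓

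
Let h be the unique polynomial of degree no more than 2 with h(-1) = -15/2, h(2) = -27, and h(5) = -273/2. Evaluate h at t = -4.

Write h(t) = at^2 + bt + c. Substituting each data point gives a linear system:
  a - b + c = -15/2
  4a + 2b + c = -27
  25a + 5b + c = -273/2
Solving the system yields a = -5, b = -3/2, c = -4.
So h(t) = -5t² - (3/2)t - 4.
Then h(-4) = -78.

-78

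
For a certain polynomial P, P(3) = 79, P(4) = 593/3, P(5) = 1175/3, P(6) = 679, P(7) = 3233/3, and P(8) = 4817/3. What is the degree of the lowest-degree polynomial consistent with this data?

Forward differences of the values at n = 3, 4, 5, 6, 7, 8:
  P  : 79  593/3  1175/3  679  3233/3  4817/3
  Δ  : 356/3  194  862/3  1196/3  528
  Δ^2: 226/3  280/3  334/3  388/3
  Δ^3: 18  18  18
  Δ^4: 0  0
  Δ^5: 0
The third differences are constant (18) and nonzero, while all higher differences vanish, so the minimal degree is 3.

3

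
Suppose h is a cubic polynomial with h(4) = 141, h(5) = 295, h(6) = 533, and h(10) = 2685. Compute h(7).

873

Write h(s) = as^3 + bs^2 + cs + d. Substituting each data point gives a linear system:
  64a + 16b + 4c + d = 141
  125a + 25b + 5c + d = 295
  216a + 36b + 6c + d = 533
  1000a + 100b + 10c + d = 2685
Solving the system yields a = 3, b = -3, c = -2, d = 5.
So h(s) = 3s^3 - 3s^2 - 2s + 5.
Then h(7) = 873.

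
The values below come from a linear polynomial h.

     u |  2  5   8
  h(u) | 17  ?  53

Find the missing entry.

35

On equispaced nodes a degree-1 polynomial has vanishing second forward difference, so
  h(2) - 2·h(5) + h(8) = 0.
Substituting the known values and solving for h(5):
  -2·h(5) = -70
  h(5) = 35.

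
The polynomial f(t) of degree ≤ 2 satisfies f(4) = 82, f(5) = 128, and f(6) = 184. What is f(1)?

4

Using the Lagrange interpolation formula with nodes 4, 5, 6:
  L_0(t) = (t - 5)(t - 6) / 2
  L_1(t) = (t - 4)(t - 6) / -1
  L_2(t) = (t - 4)(t - 5) / 2
Then f(t) = 82·L_0(t) + 128·L_1(t) + 184·L_2(t).
Expanding and collecting terms gives f(t) = 5t² + t - 2.
Evaluating at t = 1: f(1) = 4.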